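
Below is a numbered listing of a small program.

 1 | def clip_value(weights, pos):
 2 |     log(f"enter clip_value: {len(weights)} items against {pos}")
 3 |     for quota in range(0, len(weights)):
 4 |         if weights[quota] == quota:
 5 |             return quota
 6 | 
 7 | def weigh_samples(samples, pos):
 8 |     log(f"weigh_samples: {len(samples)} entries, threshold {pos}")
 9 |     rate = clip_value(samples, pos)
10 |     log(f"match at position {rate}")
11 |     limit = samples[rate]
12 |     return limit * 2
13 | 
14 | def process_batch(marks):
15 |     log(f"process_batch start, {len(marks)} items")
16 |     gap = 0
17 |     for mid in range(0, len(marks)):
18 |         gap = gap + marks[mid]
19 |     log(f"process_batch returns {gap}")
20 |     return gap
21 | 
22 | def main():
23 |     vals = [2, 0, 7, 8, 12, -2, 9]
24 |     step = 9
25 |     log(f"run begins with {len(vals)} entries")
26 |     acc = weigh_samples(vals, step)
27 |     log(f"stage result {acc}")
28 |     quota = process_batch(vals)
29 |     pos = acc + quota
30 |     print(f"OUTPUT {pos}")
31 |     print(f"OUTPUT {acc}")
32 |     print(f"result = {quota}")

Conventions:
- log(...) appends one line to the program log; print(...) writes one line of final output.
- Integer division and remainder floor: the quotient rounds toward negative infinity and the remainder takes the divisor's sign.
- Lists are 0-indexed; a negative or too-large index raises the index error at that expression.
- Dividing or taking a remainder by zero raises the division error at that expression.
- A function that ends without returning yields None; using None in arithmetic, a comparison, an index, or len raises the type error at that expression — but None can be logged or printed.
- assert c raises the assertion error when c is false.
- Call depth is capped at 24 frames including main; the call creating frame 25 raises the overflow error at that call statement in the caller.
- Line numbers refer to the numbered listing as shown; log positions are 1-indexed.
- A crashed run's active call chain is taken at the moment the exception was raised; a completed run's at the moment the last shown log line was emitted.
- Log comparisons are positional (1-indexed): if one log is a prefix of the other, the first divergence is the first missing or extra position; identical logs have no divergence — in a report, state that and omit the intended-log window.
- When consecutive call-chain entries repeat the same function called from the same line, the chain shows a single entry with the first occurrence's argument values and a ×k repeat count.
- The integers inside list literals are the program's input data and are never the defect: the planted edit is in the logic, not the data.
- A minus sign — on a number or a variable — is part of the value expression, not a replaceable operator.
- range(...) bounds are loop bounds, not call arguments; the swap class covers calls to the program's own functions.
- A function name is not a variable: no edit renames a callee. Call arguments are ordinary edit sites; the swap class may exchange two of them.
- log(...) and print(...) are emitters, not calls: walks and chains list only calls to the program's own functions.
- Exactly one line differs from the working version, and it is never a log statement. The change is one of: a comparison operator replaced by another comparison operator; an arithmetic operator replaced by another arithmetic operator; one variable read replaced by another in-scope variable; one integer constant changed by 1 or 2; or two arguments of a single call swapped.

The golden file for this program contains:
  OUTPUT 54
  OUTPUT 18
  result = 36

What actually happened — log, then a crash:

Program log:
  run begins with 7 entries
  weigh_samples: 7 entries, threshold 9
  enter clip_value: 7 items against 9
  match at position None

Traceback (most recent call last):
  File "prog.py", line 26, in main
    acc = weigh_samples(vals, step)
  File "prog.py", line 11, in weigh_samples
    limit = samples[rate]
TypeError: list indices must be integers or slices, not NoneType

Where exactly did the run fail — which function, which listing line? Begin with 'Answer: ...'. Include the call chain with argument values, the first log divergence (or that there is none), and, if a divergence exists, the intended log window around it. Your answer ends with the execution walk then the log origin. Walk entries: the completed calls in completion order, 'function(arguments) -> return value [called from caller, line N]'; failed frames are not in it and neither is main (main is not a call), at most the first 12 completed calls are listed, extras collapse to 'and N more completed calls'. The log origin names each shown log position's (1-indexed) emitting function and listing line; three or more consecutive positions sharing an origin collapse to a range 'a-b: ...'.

Answer: the error was raised in weigh_samples, line 11.
Core observation: At log position 4 the runs split — shown 'match at position None', but the working version logs 'match at position 6'.
Call chain: main -> weigh_samples([2, 0, 7, 8, 12, -2, 9], 9) (called at line 26).
First divergence: position 4 — shown 'match at position None', intended 'match at position 6'.
Intended log window:
  2: weigh_samples: 7 entries, threshold 9
  3: enter clip_value: 7 items against 9
  4: match at position 6
  5: stage result 18
Execution walk:
  clip_value([2, 0, 7, 8, 12, -2, 9], 9) -> None  [called from weigh_samples, line 9]
Origin of each log line:
  1 — main, line 25
  2 — weigh_samples, line 8
  3 — clip_value, line 2
  4 — weigh_samples, line 10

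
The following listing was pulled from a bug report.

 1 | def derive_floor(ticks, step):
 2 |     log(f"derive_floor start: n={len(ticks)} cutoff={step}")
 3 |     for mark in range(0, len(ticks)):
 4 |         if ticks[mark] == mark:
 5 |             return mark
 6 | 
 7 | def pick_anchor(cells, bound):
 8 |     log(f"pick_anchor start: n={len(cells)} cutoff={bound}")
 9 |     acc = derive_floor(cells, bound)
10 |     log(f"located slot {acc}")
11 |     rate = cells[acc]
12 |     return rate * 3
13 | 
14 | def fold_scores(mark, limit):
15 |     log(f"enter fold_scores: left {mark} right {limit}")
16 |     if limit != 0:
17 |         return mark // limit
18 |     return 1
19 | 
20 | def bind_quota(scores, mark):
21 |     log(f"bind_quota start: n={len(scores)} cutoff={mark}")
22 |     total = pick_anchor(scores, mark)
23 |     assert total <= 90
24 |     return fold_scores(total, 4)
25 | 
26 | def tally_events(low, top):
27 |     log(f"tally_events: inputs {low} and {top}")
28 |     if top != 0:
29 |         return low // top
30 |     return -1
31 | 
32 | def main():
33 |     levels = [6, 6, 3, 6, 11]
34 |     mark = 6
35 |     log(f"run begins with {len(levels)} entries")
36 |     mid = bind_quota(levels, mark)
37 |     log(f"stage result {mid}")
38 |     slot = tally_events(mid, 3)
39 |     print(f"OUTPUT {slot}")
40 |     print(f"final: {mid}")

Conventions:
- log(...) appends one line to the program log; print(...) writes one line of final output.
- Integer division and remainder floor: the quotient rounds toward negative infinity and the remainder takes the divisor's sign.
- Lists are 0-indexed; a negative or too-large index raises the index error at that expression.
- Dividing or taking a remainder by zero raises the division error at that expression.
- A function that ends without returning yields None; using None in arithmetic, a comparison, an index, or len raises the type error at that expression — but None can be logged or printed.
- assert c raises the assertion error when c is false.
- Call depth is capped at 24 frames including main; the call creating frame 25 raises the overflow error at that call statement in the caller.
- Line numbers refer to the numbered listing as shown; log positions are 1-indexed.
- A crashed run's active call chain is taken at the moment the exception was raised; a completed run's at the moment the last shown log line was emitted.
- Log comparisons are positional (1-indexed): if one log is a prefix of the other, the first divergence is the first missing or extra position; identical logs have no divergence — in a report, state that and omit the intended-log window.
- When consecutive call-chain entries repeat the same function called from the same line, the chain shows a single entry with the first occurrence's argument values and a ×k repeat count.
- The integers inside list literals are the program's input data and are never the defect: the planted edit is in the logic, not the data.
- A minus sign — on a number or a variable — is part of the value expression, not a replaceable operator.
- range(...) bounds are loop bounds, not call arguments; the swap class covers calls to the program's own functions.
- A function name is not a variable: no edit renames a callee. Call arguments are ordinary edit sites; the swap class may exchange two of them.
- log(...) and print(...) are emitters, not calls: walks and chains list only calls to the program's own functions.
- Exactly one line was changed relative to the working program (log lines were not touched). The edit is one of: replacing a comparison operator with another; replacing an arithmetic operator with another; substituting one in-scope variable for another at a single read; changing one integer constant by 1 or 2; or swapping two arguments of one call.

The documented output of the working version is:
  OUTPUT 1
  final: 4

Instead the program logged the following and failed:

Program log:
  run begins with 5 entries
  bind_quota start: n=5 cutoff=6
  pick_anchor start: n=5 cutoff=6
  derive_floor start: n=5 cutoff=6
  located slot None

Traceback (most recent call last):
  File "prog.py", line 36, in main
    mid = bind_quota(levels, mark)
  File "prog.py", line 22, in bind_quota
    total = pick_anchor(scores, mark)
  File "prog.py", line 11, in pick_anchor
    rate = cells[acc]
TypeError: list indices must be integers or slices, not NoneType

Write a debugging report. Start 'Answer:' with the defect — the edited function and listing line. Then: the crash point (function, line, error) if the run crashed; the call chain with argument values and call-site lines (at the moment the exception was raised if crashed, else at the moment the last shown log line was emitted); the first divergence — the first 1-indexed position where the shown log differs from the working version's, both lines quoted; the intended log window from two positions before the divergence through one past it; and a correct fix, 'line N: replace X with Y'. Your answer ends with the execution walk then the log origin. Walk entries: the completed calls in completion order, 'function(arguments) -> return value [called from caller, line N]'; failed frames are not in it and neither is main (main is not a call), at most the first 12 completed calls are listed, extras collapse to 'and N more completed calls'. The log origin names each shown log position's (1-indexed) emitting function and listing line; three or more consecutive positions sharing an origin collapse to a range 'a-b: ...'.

Answer: the defect is in derive_floor at line 4.
Key observation: At log position 5 the runs split — shown 'located slot None', but the working version logs 'located slot 0'.
Crash: pick_anchor, line 11, TypeError.
Call chain: main -> bind_quota([6, 6, 3, 6, 11], 6) (called at line 36) -> pick_anchor([6, 6, 3, 6, 11], 6) (called at line 22).
First divergence: at position 5 the run shows 'located slot None' where the working version logs 'located slot 0'.
Intended log window:
  3: pick_anchor start: n=5 cutoff=6
  4: derive_floor start: n=5 cutoff=6
  5: located slot 0
  6: enter fold_scores: left 18 right 4
Execution walk:
  derive_floor([6, 6, 3, 6, 11], 6) -> None  [called from pick_anchor, line 9]
Log line origins:
  1: emitted by main (line 35)
  2: emitted by bind_quota (line 21)
  3: emitted by pick_anchor (line 8)
  4: emitted by derive_floor (line 2)
  5: emitted by pick_anchor (line 10)
A correct fix: line 4: replace `ticks[mark] == mark` with `ticks[mark] == step`.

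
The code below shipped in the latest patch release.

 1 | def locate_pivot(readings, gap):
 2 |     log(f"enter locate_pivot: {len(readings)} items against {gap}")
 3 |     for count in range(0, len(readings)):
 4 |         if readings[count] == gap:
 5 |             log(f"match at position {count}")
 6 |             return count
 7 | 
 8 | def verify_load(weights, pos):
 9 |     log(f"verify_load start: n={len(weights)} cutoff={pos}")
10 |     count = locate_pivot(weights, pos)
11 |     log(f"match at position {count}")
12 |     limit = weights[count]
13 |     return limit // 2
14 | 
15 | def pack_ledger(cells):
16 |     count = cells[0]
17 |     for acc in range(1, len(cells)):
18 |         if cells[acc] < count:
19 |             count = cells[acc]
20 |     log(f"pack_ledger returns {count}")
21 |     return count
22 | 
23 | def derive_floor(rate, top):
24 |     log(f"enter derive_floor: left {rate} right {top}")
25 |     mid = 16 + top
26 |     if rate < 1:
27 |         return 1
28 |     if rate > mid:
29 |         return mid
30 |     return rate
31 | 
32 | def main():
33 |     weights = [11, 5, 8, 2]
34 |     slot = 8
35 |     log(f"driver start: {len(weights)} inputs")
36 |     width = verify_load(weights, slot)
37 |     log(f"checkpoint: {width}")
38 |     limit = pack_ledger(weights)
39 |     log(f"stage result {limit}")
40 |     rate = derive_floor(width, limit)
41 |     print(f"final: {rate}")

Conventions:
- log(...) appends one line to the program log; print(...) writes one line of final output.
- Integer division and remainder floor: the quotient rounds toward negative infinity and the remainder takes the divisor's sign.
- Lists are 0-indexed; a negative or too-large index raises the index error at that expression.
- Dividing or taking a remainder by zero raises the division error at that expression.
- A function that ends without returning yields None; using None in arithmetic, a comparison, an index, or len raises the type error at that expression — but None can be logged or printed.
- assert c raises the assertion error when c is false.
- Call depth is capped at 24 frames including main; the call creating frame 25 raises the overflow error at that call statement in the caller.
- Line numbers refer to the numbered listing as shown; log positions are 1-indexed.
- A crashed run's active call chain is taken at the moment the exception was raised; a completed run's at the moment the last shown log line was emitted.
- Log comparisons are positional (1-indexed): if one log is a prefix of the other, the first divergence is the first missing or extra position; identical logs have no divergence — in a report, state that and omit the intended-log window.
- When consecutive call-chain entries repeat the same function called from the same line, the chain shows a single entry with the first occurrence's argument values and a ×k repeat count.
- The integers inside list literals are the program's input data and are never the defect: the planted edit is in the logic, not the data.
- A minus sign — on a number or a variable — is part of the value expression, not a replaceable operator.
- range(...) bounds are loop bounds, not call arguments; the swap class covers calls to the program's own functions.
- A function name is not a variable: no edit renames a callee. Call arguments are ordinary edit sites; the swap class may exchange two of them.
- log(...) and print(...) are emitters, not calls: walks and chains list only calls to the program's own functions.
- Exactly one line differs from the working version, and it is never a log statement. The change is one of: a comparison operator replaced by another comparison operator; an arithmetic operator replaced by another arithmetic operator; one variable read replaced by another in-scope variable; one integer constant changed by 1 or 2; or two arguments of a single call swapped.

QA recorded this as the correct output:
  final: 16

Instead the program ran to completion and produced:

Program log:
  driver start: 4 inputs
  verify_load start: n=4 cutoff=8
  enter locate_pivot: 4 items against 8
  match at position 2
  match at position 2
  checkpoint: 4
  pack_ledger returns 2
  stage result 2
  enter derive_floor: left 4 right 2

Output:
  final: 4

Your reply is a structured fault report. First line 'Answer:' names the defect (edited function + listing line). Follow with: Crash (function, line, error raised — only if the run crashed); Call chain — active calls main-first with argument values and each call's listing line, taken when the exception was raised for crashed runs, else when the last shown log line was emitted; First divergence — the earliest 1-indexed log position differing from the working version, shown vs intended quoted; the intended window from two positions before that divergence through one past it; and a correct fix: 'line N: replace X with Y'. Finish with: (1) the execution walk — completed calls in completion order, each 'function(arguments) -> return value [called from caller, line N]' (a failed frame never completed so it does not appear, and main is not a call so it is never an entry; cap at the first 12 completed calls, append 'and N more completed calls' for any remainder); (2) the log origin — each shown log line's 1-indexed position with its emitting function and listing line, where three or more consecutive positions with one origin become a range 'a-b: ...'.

Answer: the defect is in verify_load at line 13.
Core observation: The log first diverges at position 6: the faulty run prints 'checkpoint: 4' where the working version prints 'checkpoint: 16'.
Call chain: main -> derive_floor(4, 2) (called at line 40).
First divergence: position 6 — shown 'checkpoint: 4', intended 'checkpoint: 16'.
Intended log window:
  4: match at position 2
  5: match at position 2
  6: checkpoint: 16
  7: pack_ledger returns 2
Execution walk:
  locate_pivot([11, 5, 8, 2], 8) -> 2  [called from verify_load, line 10]
  verify_load([11, 5, 8, 2], 8) -> 4  [called from main, line 36]
  pack_ledger([11, 5, 8, 2]) -> 2  [called from main, line 38]
  derive_floor(4, 2) -> 4  [called from main, line 40]
Log origin:
  1 — main, line 35
  2 — verify_load, line 9
  3 — locate_pivot, line 2
  4 — locate_pivot, line 5
  5 — verify_load, line 11
  6 — main, line 37
  7 — pack_ledger, line 20
  8 — main, line 39
  9 — derive_floor, line 24
A correct fix: line 13: replace `//` with `*`.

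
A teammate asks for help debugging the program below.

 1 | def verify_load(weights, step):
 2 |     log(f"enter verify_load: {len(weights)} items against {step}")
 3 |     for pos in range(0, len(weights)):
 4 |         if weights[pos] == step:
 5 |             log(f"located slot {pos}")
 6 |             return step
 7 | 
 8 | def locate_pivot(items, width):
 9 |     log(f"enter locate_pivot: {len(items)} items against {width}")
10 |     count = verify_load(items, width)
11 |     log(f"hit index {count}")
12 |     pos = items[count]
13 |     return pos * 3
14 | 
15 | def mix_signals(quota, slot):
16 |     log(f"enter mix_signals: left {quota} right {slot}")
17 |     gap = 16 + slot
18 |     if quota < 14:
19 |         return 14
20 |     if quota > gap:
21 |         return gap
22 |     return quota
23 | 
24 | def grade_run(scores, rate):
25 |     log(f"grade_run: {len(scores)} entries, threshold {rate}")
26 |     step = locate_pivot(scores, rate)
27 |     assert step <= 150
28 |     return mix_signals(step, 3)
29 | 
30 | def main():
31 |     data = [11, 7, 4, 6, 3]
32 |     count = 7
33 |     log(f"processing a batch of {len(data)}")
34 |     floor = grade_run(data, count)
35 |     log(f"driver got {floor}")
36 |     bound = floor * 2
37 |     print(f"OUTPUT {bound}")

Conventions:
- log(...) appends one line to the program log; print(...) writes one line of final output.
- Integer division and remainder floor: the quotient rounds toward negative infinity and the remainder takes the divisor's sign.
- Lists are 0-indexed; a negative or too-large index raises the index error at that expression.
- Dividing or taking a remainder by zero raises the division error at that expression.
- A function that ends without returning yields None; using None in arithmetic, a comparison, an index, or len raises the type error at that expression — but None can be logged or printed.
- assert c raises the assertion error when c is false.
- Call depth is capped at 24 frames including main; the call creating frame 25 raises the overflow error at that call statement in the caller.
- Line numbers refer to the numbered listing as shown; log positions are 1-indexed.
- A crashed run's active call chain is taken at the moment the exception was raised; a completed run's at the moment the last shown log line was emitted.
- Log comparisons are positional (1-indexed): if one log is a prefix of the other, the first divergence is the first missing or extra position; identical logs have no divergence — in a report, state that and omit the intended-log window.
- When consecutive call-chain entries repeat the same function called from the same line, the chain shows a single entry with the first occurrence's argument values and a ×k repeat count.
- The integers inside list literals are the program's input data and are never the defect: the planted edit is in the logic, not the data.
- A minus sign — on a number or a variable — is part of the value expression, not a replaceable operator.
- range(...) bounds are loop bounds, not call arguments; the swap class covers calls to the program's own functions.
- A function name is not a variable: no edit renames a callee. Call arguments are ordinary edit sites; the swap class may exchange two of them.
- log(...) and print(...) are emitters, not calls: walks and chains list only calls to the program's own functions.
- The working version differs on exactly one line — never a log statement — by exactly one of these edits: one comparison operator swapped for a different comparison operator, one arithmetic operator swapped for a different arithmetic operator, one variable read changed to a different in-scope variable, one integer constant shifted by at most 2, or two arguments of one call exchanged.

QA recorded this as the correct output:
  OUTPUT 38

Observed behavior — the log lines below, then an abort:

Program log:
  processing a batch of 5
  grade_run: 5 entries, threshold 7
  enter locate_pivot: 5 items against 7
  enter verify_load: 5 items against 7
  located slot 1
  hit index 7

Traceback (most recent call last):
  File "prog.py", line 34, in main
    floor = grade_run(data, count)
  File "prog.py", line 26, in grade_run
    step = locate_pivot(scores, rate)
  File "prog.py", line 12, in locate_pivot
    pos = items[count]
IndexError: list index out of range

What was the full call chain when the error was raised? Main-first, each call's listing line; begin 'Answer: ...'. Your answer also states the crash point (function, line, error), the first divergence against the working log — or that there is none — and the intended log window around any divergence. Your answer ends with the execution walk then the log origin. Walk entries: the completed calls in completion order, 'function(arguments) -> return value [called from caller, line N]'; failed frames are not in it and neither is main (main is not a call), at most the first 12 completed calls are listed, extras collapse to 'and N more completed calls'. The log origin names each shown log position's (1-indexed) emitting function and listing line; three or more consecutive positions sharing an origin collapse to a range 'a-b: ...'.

Answer: main -> grade_run (called at line 34) -> locate_pivot (called at line 26).
Core observation: Position 6 is the first bad log line: 'hit index 7' should read 'hit index 1'.
Crash: locate_pivot, line 12, IndexError.
First divergence: position 6 — the shown line 'hit index 7' should read 'hit index 1'.
Intended log window:
  4: enter verify_load: 5 items against 7
  5: located slot 1
  6: hit index 1
  7: enter mix_signals: left 21 right 3
Execution walk:
  verify_load([11, 7, 4, 6, 3], 7) -> 7  [called from locate_pivot, line 10]
Log origins:
  1: emitted by main (line 33)
  2: emitted by grade_run (line 25)
  3: emitted by locate_pivot (line 9)
  4: emitted by verify_load (line 2)
  5: emitted by verify_load (line 5)
  6: emitted by locate_pivot (line 11)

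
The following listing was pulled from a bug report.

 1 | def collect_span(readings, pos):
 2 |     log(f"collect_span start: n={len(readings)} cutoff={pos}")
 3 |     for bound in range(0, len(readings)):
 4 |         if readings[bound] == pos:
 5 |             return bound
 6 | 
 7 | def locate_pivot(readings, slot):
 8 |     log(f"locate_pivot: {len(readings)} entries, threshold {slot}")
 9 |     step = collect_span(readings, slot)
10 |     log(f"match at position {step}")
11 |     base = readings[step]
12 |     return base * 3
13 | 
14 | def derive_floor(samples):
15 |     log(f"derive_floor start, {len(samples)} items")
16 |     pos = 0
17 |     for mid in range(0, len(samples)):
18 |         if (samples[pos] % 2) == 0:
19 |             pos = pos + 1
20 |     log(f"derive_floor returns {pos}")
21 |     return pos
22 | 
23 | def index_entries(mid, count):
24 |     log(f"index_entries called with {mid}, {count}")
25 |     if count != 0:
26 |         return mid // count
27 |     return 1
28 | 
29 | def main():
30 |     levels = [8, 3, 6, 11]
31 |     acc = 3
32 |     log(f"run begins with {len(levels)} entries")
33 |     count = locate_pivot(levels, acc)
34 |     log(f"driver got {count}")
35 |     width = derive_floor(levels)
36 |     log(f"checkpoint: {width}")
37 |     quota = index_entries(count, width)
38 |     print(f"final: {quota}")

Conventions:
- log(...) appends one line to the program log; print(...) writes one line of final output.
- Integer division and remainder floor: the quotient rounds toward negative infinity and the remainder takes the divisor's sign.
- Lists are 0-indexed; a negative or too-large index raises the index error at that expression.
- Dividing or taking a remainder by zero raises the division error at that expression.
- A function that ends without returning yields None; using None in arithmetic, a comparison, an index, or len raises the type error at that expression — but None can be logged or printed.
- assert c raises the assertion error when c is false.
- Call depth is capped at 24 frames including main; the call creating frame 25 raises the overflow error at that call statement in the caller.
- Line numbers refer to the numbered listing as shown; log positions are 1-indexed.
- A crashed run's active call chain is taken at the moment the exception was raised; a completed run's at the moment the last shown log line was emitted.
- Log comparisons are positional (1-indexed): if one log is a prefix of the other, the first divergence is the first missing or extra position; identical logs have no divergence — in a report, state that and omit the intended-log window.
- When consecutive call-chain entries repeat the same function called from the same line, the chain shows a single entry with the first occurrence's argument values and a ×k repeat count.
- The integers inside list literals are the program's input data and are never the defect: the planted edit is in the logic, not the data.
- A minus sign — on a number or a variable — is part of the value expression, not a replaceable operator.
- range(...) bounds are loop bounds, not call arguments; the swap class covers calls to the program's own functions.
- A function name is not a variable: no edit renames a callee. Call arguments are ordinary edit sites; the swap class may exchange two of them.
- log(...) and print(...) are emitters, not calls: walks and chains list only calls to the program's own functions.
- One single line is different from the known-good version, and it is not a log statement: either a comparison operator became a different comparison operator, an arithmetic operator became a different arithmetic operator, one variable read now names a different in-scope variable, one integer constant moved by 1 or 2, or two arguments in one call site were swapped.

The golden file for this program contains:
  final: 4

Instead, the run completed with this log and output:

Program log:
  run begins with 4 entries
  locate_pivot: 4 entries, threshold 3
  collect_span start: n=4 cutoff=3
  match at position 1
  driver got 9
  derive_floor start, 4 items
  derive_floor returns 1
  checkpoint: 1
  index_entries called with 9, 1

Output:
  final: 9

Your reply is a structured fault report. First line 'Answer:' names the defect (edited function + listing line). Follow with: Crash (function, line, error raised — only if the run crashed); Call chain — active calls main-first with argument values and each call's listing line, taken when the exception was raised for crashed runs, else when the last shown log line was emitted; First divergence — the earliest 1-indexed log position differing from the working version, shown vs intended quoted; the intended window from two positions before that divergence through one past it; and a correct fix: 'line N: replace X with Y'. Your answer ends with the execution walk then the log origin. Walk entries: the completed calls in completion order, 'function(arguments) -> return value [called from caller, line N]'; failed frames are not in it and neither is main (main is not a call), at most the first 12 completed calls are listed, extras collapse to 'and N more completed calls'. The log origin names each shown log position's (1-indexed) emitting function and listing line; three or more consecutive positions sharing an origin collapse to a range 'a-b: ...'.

Answer: the defect is in derive_floor at line 18.
Key fact: Position 7 is the first bad log line: 'derive_floor returns 1' should read 'derive_floor returns 2'.
Call chain: main -> index_entries(9, 1) (called at line 37).
First divergence: position 7 — the shown line 'derive_floor returns 1' should read 'derive_floor returns 2'.
Intended log window:
  5: driver got 9
  6: derive_floor start, 4 items
  7: derive_floor returns 2
  8: checkpoint: 2
Execution walk:
  collect_span([8, 3, 6, 11], 3) -> 1  [called from locate_pivot, line 9]
  locate_pivot([8, 3, 6, 11], 3) -> 9  [called from main, line 33]
  derive_floor([8, 3, 6, 11]) -> 1  [called from main, line 35]
  index_entries(9, 1) -> 9  [called from main, line 37]
Log origins:
  1: logged in main at line 32
  2: logged in locate_pivot at line 8
  3: logged in collect_span at line 2
  4: logged in locate_pivot at line 10
  5: logged in main at line 34
  6: logged in derive_floor at line 15
  7: logged in derive_floor at line 20
  8: logged in main at line 36
  9: logged in index_entries at line 24
A correct fix: line 18: replace `pos` with `mid`.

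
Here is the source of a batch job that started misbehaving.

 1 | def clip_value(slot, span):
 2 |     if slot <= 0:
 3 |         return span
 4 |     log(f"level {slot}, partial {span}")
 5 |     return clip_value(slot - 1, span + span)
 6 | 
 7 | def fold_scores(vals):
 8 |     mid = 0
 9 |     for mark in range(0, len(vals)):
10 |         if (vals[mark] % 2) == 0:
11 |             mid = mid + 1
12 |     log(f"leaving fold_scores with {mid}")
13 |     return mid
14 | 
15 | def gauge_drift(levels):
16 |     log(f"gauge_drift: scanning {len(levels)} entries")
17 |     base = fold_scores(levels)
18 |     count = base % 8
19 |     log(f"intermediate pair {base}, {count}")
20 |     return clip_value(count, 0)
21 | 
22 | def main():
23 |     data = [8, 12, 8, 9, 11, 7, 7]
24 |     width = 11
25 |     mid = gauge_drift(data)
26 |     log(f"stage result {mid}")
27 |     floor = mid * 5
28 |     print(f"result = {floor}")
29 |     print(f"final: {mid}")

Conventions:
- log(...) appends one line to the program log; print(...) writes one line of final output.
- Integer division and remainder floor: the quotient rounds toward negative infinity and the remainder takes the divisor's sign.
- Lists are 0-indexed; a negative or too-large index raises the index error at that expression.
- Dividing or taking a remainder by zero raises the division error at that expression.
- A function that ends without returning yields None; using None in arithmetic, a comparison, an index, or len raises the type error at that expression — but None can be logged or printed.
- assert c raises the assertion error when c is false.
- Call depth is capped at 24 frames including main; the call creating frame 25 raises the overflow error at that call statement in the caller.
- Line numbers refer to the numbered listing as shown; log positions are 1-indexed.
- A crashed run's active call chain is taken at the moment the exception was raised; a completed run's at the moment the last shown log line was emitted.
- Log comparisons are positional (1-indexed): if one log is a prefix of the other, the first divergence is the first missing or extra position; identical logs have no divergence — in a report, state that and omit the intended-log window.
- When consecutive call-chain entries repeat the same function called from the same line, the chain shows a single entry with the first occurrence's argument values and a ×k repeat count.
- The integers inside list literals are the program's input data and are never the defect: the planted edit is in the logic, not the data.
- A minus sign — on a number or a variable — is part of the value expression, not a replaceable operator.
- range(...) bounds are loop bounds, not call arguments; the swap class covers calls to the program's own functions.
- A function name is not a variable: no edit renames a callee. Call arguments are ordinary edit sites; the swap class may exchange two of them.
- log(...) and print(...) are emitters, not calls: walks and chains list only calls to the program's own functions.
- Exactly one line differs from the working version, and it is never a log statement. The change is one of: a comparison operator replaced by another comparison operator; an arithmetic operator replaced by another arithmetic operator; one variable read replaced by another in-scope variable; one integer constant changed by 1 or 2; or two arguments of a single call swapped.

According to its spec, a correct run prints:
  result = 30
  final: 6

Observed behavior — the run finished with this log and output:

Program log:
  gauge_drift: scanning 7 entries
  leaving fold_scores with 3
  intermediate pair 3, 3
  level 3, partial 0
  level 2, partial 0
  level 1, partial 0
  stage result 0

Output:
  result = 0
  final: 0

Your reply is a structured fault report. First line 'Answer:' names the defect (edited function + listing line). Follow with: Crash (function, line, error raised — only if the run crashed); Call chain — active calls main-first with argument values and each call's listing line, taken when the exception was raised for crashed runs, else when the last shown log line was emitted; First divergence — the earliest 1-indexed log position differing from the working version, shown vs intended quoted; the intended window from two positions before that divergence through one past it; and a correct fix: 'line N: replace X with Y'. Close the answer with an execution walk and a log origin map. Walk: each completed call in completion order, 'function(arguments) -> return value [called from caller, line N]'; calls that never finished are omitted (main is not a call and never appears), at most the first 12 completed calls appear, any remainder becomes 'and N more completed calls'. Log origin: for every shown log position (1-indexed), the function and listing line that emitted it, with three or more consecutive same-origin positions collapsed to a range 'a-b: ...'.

Answer: the defect is in clip_value at line 5.
Key fact: Log line 5 is where behavior first shows: 'level 2, partial 0' appears instead of 'level 2, partial 3'.
Call chain: main.
First divergence: at position 5 the run shows 'level 2, partial 0' where the working version logs 'level 2, partial 3'.
Intended log window:
  3: intermediate pair 3, 3
  4: level 3, partial 0
  5: level 2, partial 3
  6: level 1, partial 5
Execution walk:
  fold_scores([8, 12, 8, 9, 11, 7, 7]) -> 3  [called from gauge_drift, line 17]
  clip_value(0, 0) -> 0  [called from clip_value, line 5]
  clip_value(1, 0) -> 0  [called from clip_value, line 5]
  clip_value(2, 0) -> 0  [called from clip_value, line 5]
  clip_value(3, 0) -> 0  [called from gauge_drift, line 20]
  gauge_drift([8, 12, 8, 9, 11, 7, 7]) -> 0  [called from main, line 25]
Log origins:
  1: emitted by gauge_drift (line 16)
  2: emitted by fold_scores (line 12)
  3: emitted by gauge_drift (line 19)
  4-6: emitted by clip_value (line 4)
  7: emitted by main (line 26)
A correct fix: line 5: replace `span + span` with `span + slot`.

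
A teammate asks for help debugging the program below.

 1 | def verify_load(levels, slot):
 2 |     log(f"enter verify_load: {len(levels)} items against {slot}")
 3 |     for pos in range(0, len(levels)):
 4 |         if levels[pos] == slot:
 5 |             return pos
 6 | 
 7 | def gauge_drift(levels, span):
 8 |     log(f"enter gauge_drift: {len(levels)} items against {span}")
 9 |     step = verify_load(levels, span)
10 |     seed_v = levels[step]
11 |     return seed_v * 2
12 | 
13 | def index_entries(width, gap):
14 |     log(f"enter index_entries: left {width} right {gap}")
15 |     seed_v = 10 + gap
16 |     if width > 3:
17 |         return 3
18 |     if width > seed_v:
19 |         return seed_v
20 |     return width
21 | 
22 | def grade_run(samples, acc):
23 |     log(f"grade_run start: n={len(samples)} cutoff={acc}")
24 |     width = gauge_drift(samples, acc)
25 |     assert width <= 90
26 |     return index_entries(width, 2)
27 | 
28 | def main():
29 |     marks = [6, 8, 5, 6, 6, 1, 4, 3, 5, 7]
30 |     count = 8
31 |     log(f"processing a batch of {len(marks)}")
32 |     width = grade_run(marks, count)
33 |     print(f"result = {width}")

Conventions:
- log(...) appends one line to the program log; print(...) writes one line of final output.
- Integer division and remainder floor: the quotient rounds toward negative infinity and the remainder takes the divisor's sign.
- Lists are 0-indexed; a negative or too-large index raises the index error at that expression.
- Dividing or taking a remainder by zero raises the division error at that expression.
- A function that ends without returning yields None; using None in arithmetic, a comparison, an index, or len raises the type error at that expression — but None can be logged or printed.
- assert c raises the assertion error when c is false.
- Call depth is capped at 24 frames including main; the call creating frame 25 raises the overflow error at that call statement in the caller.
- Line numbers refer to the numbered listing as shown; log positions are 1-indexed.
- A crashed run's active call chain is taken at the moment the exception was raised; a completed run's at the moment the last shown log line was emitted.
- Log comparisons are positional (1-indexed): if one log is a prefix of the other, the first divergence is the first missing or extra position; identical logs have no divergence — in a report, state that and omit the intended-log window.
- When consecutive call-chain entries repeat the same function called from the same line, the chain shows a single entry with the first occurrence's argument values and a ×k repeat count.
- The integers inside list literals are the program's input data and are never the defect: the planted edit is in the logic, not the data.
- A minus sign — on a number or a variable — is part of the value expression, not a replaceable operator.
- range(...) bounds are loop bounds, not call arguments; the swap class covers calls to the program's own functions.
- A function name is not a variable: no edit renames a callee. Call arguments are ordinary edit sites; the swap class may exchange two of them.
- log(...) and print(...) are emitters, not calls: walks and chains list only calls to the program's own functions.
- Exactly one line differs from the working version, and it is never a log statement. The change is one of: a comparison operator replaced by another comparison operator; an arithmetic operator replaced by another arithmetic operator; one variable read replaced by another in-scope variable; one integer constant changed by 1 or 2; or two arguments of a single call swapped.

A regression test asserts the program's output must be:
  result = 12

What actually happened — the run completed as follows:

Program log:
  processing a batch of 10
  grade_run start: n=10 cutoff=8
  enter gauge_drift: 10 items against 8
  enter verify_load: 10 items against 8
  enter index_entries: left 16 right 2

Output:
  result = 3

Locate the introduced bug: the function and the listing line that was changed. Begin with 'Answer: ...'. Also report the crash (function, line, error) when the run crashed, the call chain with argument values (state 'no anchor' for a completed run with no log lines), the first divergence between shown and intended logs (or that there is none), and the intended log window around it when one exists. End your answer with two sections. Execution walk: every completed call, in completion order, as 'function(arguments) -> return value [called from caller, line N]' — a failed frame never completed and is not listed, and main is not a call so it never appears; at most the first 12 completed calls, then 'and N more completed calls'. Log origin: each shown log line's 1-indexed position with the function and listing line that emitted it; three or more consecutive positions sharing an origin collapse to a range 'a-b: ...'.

Answer: the defect is in index_entries at line 16.
The tell: The logs agree in full; only the final output differs.
Call chain: main -> grade_run([6, 8, 5, 6, 6, 1, 4, 3, 5, 7], 8) (called at line 32) -> index_entries(16, 2) (called at line 26).
First divergence: there is none — every log position agrees.
Execution walk:
  verify_load([6, 8, 5, 6, 6, 1, 4, 3, 5, 7], 8) -> 1  [called from gauge_drift, line 9]
  gauge_drift([6, 8, 5, 6, 6, 1, 4, 3, 5, 7], 8) -> 16  [called from grade_run, line 24]
  index_entries(16, 2) -> 3  [called from grade_run, line 26]
  grade_run([6, 8, 5, 6, 6, 1, 4, 3, 5, 7], 8) -> 3  [called from main, line 32]
Log line origins:
  1: emitted by main (line 31)
  2: emitted by grade_run (line 23)
  3: emitted by gauge_drift (line 8)
  4: emitted by verify_load (line 2)
  5: emitted by index_entries (line 14)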